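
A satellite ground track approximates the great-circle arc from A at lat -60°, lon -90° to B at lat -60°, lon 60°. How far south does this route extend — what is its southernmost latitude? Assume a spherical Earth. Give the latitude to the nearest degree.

The great circle lies in the plane with unit normal n̂ = (p₁ × p₂)/|p₁ × p₂|.
Here n̂_z ≈ +0.148; the vertex latitude is φ_max = arccos|n̂_z| ≈ 81.5°.
Check via Clairaut: cos φ_max = |cos φ₁| · sin C = cos(60.0°)·sin(162.8°) ≈ 0.148, again giving ≈ 81.5°.

≈ -82°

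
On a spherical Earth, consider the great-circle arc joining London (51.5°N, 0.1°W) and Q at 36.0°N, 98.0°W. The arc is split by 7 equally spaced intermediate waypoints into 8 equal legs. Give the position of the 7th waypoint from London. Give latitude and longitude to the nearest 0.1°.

≈ 42.0°N, 90.5°W

Convert each endpoint to a unit vector on the sphere (x = cos φ cos λ, y = cos φ sin λ, z = sin φ).
The central angle between the endpoints is δ = arccos(p₁·p₂) ≈ 1.169 rad (67.0°).
Interpolate at f = 7/8 with slerp weights a = sin((1−f)δ)/sin δ ≈ 0.158, b = sin(fδ)/sin δ ≈ 0.928.
p = a·p₁ + b·p₂ ≈ (-0.006, -0.743, 0.669); φ = arcsin(p_z) ≈ 41.99°, λ = atan2(p_y, p_x) ≈ -90.46°.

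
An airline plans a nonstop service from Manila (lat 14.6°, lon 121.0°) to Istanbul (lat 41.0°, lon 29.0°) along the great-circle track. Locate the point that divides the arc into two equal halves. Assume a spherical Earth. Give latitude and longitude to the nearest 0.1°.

Convert each endpoint to a unit vector on the sphere (x = cos φ cos λ, y = cos φ sin λ, z = sin φ).
The central angle between the endpoints is δ = arccos(p₁·p₂) ≈ 1.430 rad (82.0°).
Interpolate at f = 1/2 with slerp weights a = sin((1−f)δ)/sin δ ≈ 0.662, b = sin(fδ)/sin δ ≈ 0.662.
p = a·p₁ + b·p₂ ≈ (0.107, 0.792, 0.601); φ = arcsin(p_z) ≈ 36.97°, λ = atan2(p_y, p_x) ≈ 82.30°.

≈ lat 37.0°, lon 82.3°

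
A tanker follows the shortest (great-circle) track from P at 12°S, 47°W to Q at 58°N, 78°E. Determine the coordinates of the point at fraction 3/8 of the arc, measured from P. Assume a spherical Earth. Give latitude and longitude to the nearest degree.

Write both endpoints as unit vectors p₁, p₂ with components (cos φ cos λ, cos φ sin λ, sin φ).
The central angle between the endpoints is δ = arccos(p₁·p₂) ≈ 2.064 rad (118.3°).
Interpolate at f = 3/8 with slerp weights a = sin((1−f)δ)/sin δ ≈ 1.091, b = sin(fδ)/sin δ ≈ 0.794.
p = a·p₁ + b·p₂ ≈ (0.815, -0.369, 0.446); φ = arcsin(p_z) ≈ 26.51°, λ = atan2(p_y, p_x) ≈ -24.36°.

≈ 27°N, 24°W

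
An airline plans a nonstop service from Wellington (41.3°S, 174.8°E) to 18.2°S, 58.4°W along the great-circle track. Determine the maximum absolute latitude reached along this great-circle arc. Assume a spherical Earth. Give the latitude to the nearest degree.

The great circle lies in the plane with unit normal n̂ = (p₁ × p₂)/|p₁ × p₂|.
Here n̂_z ≈ +0.586; the vertex latitude is φ_max = arccos|n̂_z| ≈ 54.1°.

≈ 54°S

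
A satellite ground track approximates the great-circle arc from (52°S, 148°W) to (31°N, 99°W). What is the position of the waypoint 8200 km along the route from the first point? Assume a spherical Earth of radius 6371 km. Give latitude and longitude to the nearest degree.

The haversine formula gives a central angle δ ≈ 1.630 rad (93.4°) between the endpoints. The total great-circle distance is δ·R ≈ 1.630 × 6371 ≈ 10388 km, so the target fraction is f = 8200/10388 ≈ 0.789.
Interpolate at f ≈ 0.789 with slerp weights a = sin((1−f)δ)/sin δ ≈ 0.337, b = sin(fδ)/sin δ ≈ 0.962.
p = a·p₁ + b·p₂ ≈ (-0.305, -0.924, 0.230); φ = arcsin(p_z) ≈ 13.27°, λ = atan2(p_y, p_x) ≈ -108.27°.

≈ (13°N, 108°W)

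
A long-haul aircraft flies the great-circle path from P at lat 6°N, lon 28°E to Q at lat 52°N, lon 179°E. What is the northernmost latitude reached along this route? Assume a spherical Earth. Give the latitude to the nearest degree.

The great circle lies in the plane with unit normal n̂ = (p₁ × p₂)/|p₁ × p₂|.
Here n̂_z ≈ +0.333; the vertex latitude is φ_max = arccos|n̂_z| ≈ 70.5°.
Check via Clairaut: cos φ_max = |cos φ₁| · sin C = cos(6.0°)·sin(19.6°) ≈ 0.333, again giving ≈ 70.5°.

≈ 71°N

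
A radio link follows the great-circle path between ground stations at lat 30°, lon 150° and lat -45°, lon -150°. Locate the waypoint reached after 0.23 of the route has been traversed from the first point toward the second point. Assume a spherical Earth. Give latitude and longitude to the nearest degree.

From cos δ = sin φ₁ sin φ₂ + cos φ₁ cos φ₂ cos Δλ, the central angle is δ ≈ 1.618 rad (92.7°).
Interpolate at f = 0.23 with slerp weights a = sin((1−f)δ)/sin δ ≈ 0.949, b = sin(fδ)/sin δ ≈ 0.364.
p = a·p₁ + b·p₂ ≈ (-0.935, 0.282, 0.217); φ = arcsin(p_z) ≈ 12.53°, λ = atan2(p_y, p_x) ≈ 163.20°.

≈ lat 13°, lon 163°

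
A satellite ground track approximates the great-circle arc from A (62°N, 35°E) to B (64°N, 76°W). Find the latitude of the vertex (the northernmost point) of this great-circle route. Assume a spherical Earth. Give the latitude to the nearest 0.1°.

The great circle lies in the plane with unit normal n̂ = (p₁ × p₂)/|p₁ × p₂|.
Here n̂_z ≈ -0.277; the vertex latitude is φ_max = arccos|n̂_z| ≈ 73.9°.

≈ 73.9°N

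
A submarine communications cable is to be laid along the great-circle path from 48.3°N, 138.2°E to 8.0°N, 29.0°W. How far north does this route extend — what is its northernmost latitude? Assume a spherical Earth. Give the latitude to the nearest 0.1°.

≈ 80.0°N

The great circle lies in the plane with unit normal n̂ = (p₁ × p₂)/|p₁ × p₂|.
Here n̂_z ≈ -0.173; the vertex latitude is φ_max = arccos|n̂_z| ≈ 80.0°.
Check via Clairaut: cos φ_max = |cos φ₁| · sin C = cos(48.3°)·sin(15.1°) ≈ 0.173, again giving ≈ 80.0°.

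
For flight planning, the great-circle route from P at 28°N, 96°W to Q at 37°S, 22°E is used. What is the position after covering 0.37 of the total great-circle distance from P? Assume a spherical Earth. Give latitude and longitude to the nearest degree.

From cos δ = sin φ₁ sin φ₂ + cos φ₁ cos φ₂ cos Δλ, the central angle is δ ≈ 2.231 rad (127.8°).
Interpolate at f = 0.37 with slerp weights a = sin((1−f)δ)/sin δ ≈ 1.249, b = sin(fδ)/sin δ ≈ 0.931.
p = a·p₁ + b·p₂ ≈ (0.574, -0.818, 0.026); φ = arcsin(p_z) ≈ 1.51°, λ = atan2(p_y, p_x) ≈ -54.96°.

≈ 2°N, 55°W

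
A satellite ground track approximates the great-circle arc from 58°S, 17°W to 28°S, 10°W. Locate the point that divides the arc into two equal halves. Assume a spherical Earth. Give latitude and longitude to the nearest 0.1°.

≈ 43.1°S, 12.6°W

Write both endpoints as unit vectors p₁, p₂ with components (cos φ cos λ, cos φ sin λ, sin φ).
The central angle between the endpoints is δ = arccos(p₁·p₂) ≈ 0.531 rad (30.4°).
Interpolate at f = 1/2 with slerp weights a = sin((1−f)δ)/sin δ ≈ 0.518, b = sin(fδ)/sin δ ≈ 0.518.
p = a·p₁ + b·p₂ ≈ (0.713, -0.160, -0.683); φ = arcsin(p_z) ≈ -43.05°, λ = atan2(p_y, p_x) ≈ -12.62°.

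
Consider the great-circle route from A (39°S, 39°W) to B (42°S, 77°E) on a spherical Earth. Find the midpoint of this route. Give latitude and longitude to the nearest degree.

From cos δ = sin φ₁ sin φ₂ + cos φ₁ cos φ₂ cos Δλ, the central angle is δ ≈ 1.402 rad (80.3°).
Interpolate at f = 1/2 with slerp weights a = sin((1−f)δ)/sin δ ≈ 0.654, b = sin(fδ)/sin δ ≈ 0.654.
p = a·p₁ + b·p₂ ≈ (0.505, 0.154, -0.850); φ = arcsin(p_z) ≈ -58.17°, λ = atan2(p_y, p_x) ≈ 16.95°.

≈ (58°S, 17°E)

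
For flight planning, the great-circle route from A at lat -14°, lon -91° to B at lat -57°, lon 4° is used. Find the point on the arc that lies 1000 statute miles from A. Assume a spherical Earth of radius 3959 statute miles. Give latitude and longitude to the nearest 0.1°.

Convert each endpoint to a unit vector on the sphere (x = cos φ cos λ, y = cos φ sin λ, z = sin φ).
The central angle between the endpoints is δ = arccos(p₁·p₂) ≈ 1.413 rad (81.0°). The total great-circle distance is δ·R ≈ 1.413 × 3959 ≈ 5595 mi, so the target fraction is f = 1000/5595 ≈ 0.179.
Interpolate at f ≈ 0.179 with slerp weights a = sin((1−f)δ)/sin δ ≈ 0.929, b = sin(fδ)/sin δ ≈ 0.253.
p = a·p₁ + b·p₂ ≈ (0.122, -0.891, -0.437); φ = arcsin(p_z) ≈ -25.90°, λ = atan2(p_y, p_x) ≈ -82.22°.

≈ lat -25.9°, lon -82.2°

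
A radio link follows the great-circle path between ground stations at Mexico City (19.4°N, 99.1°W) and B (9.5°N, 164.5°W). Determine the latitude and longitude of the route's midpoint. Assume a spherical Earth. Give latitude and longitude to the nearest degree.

Write both endpoints as unit vectors p₁, p₂ with components (cos φ cos λ, cos φ sin λ, sin φ).
The central angle between the endpoints is δ = arccos(p₁·p₂) ≈ 1.113 rad (63.8°).
Interpolate at f = 1/2 with slerp weights a = sin((1−f)δ)/sin δ ≈ 0.589, b = sin(fδ)/sin δ ≈ 0.589.
p = a·p₁ + b·p₂ ≈ (-0.647, -0.704, 0.293); φ = arcsin(p_z) ≈ 17.02°, λ = atan2(p_y, p_x) ≈ -132.62°.

≈ (17°N, 133°W)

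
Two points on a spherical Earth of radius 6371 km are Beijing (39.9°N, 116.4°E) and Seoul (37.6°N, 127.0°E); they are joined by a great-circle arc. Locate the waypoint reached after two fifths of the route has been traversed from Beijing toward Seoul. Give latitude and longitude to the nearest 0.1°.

From cos δ = sin φ₁ sin φ₂ + cos φ₁ cos φ₂ cos Δλ, the central angle is δ ≈ 0.150 rad (8.6°).
Interpolate at f = 2/5 with slerp weights a = sin((1−f)δ)/sin δ ≈ 0.601, b = sin(fδ)/sin δ ≈ 0.401.
p = a·p₁ + b·p₂ ≈ (-0.396, 0.667, 0.631); φ = arcsin(p_z) ≈ 39.10°, λ = atan2(p_y, p_x) ≈ 120.72°.

≈ 39.1°N, 120.7°E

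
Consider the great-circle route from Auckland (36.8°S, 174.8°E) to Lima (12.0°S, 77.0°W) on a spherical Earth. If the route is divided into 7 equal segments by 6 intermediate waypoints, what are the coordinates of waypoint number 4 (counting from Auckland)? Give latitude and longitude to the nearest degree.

≈ 35°S, 115°W

Write both endpoints as unit vectors p₁, p₂ with components (cos φ cos λ, cos φ sin λ, sin φ).
The central angle between the endpoints is δ = arccos(p₁·p₂) ≈ 1.691 rad (96.9°).
Interpolate at f = 4/7 with slerp weights a = sin((1−f)δ)/sin δ ≈ 0.668, b = sin(fδ)/sin δ ≈ 0.829.
p = a·p₁ + b·p₂ ≈ (-0.350, -0.741, -0.572); φ = arcsin(p_z) ≈ -34.91°, λ = atan2(p_y, p_x) ≈ -115.28°.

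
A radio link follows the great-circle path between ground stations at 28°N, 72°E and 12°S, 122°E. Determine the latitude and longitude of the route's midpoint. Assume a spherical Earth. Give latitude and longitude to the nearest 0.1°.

≈ 8.8°N, 98.4°E

Convert each endpoint to a unit vector on the sphere (x = cos φ cos λ, y = cos φ sin λ, z = sin φ).
The central angle between the endpoints is δ = arccos(p₁·p₂) ≈ 1.096 rad (62.8°).
Interpolate at f = 1/2 with slerp weights a = sin((1−f)δ)/sin δ ≈ 0.586, b = sin(fδ)/sin δ ≈ 0.586.
p = a·p₁ + b·p₂ ≈ (-0.144, 0.978, 0.153); φ = arcsin(p_z) ≈ 8.81°, λ = atan2(p_y, p_x) ≈ 98.37°.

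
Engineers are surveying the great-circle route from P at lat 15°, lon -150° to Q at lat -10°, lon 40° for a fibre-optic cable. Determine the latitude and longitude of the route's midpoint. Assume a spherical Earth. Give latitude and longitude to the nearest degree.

≈ lat 26°, lon 119°

Convert each endpoint to a unit vector on the sphere (x = cos φ cos λ, y = cos φ sin λ, z = sin φ).
The central angle between the endpoints is δ = arccos(p₁·p₂) ≈ 2.950 rad (169.0°).
Interpolate at f = 1/2 with slerp weights a = sin((1−f)δ)/sin δ ≈ 5.233, b = sin(fδ)/sin δ ≈ 5.233.
p = a·p₁ + b·p₂ ≈ (-0.430, 0.785, 0.446); φ = arcsin(p_z) ≈ 26.47°, λ = atan2(p_y, p_x) ≈ 118.69°.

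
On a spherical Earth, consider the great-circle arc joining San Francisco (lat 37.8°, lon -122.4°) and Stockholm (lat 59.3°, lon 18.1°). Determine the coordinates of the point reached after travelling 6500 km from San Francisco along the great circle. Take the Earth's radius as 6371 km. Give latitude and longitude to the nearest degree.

≈ lat 73°, lon -17°

Convert each endpoint to a unit vector on the sphere (x = cos φ cos λ, y = cos φ sin λ, z = sin φ).
The central angle between the endpoints is δ = arccos(p₁·p₂) ≈ 1.353 rad (77.5°). The total great-circle distance is δ·R ≈ 1.353 × 6371 ≈ 8622 km, so the target fraction is f = 6500/8622 ≈ 0.754.
Interpolate at f ≈ 0.754 with slerp weights a = sin((1−f)δ)/sin δ ≈ 0.335, b = sin(fδ)/sin δ ≈ 0.873.
p = a·p₁ + b·p₂ ≈ (0.282, -0.085, 0.956); φ = arcsin(p_z) ≈ 72.88°, λ = atan2(p_y, p_x) ≈ -16.78°.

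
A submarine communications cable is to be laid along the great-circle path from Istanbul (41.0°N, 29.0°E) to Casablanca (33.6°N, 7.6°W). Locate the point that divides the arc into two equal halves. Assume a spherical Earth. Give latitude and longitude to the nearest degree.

≈ (39°N, 10°E)

Convert each endpoint to a unit vector on the sphere (x = cos φ cos λ, y = cos φ sin λ, z = sin φ).
The central angle between the endpoints is δ = arccos(p₁·p₂) ≈ 0.520 rad (29.8°).
Interpolate at f = 1/2 with slerp weights a = sin((1−f)δ)/sin δ ≈ 0.517, b = sin(fδ)/sin δ ≈ 0.517.
p = a·p₁ + b·p₂ ≈ (0.769, 0.132, 0.626); φ = arcsin(p_z) ≈ 38.74°, λ = atan2(p_y, p_x) ≈ 9.77°.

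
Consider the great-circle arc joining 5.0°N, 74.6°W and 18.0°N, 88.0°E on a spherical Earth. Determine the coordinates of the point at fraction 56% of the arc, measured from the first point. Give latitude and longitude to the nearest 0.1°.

Convert each endpoint to a unit vector on the sphere (x = cos φ cos λ, y = cos φ sin λ, z = sin φ).
The central angle between the endpoints is δ = arccos(p₁·p₂) ≈ 2.641 rad (151.3°).
Interpolate at f = 0.56 with slerp weights a = sin((1−f)δ)/sin δ ≈ 1.911, b = sin(fδ)/sin δ ≈ 2.074.
p = a·p₁ + b·p₂ ≈ (0.574, 0.136, 0.807); φ = arcsin(p_z) ≈ 53.83°, λ = atan2(p_y, p_x) ≈ 13.30°.

≈ 53.8°N, 13.3°E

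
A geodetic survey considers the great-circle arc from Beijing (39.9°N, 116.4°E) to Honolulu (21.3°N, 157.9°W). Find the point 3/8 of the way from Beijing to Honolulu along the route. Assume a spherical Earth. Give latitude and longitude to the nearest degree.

Write both endpoints as unit vectors p₁, p₂ with components (cos φ cos λ, cos φ sin λ, sin φ).
The central angle between the endpoints is δ = arccos(p₁·p₂) ≈ 1.280 rad (73.3°).
Interpolate at f = 3/8 with slerp weights a = sin((1−f)δ)/sin δ ≈ 0.749, b = sin(fδ)/sin δ ≈ 0.482.
p = a·p₁ + b·p₂ ≈ (-0.672, 0.346, 0.655); φ = arcsin(p_z) ≈ 40.95°, λ = atan2(p_y, p_x) ≈ 152.77°.

≈ 41°N, 153°E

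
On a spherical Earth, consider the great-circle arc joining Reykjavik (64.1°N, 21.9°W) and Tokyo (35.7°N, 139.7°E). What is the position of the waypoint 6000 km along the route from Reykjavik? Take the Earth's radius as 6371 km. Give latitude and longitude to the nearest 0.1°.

≈ 60.5°N, 132.7°E

The haversine formula gives a central angle δ ≈ 1.381 rad (79.1°) between the endpoints. The total great-circle distance is δ·R ≈ 1.381 × 6371 ≈ 8800 km, so the target fraction is f = 6000/8800 ≈ 0.682.
Interpolate at f ≈ 0.682 with slerp weights a = sin((1−f)δ)/sin δ ≈ 0.433, b = sin(fδ)/sin δ ≈ 0.823.
p = a·p₁ + b·p₂ ≈ (-0.334, 0.362, 0.870); φ = arcsin(p_z) ≈ 60.48°, λ = atan2(p_y, p_x) ≈ 132.74°.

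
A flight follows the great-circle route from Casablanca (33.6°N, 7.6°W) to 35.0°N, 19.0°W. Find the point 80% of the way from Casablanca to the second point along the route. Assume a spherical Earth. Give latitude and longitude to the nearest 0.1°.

≈ 34.8°N, 16.7°W

From cos δ = sin φ₁ sin φ₂ + cos φ₁ cos φ₂ cos Δλ, the central angle is δ ≈ 0.166 rad (9.5°).
Interpolate at f = 0.80 with slerp weights a = sin((1−f)δ)/sin δ ≈ 0.201, b = sin(fδ)/sin δ ≈ 0.801.
p = a·p₁ + b·p₂ ≈ (0.786, -0.236, 0.571); φ = arcsin(p_z) ≈ 34.81°, λ = atan2(p_y, p_x) ≈ -16.69°.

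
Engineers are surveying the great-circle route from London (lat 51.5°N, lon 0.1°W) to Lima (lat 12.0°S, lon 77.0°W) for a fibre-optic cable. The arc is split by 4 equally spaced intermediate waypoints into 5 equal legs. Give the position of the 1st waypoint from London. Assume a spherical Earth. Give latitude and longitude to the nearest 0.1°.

Convert each endpoint to a unit vector on the sphere (x = cos φ cos λ, y = cos φ sin λ, z = sin φ).
The central angle between the endpoints is δ = arccos(p₁·p₂) ≈ 1.596 rad (91.4°).
Interpolate at f = 1/5 with slerp weights a = sin((1−f)δ)/sin δ ≈ 0.957, b = sin(fδ)/sin δ ≈ 0.314.
p = a·p₁ + b·p₂ ≈ (0.665, -0.300, 0.684); φ = arcsin(p_z) ≈ 43.15°, λ = atan2(p_y, p_x) ≈ -24.29°.

≈ lat 43.2°N, lon 24.3°W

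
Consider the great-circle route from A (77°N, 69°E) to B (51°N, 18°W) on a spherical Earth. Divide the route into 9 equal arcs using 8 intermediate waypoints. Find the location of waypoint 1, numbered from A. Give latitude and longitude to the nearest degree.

Convert each endpoint to a unit vector on the sphere (x = cos φ cos λ, y = cos φ sin λ, z = sin φ).
The central angle between the endpoints is δ = arccos(p₁·p₂) ≈ 0.700 rad (40.1°).
Interpolate at f = 1/9 with slerp weights a = sin((1−f)δ)/sin δ ≈ 0.905, b = sin(fδ)/sin δ ≈ 0.121.
p = a·p₁ + b·p₂ ≈ (0.145, 0.167, 0.975); φ = arcsin(p_z) ≈ 77.24°, λ = atan2(p_y, p_x) ≈ 48.93°.

≈ (77°N, 49°E)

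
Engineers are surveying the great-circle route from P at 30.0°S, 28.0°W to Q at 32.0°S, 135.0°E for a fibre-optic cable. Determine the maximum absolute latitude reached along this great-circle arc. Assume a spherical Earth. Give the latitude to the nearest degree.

The great circle lies in the plane with unit normal n̂ = (p₁ × p₂)/|p₁ × p₂|.
Here n̂_z ≈ +0.239; the vertex latitude is φ_max = arccos|n̂_z| ≈ 76.2°.
Check via Clairaut: cos φ_max = |cos φ₁| · sin C = cos(30.0°)·sin(164.0°) ≈ 0.239, again giving ≈ 76.2°.

≈ 76°S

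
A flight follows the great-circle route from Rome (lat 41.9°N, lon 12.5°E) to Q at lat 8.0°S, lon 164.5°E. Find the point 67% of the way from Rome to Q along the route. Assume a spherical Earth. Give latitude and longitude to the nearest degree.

≈ lat 30°N, lon 139°E

From cos δ = sin φ₁ sin φ₂ + cos φ₁ cos φ₂ cos Δλ, the central angle is δ ≈ 2.409 rad (138.1°).
Interpolate at f = 0.67 with slerp weights a = sin((1−f)δ)/sin δ ≈ 1.068, b = sin(fδ)/sin δ ≈ 1.495.
p = a·p₁ + b·p₂ ≈ (-0.650, 0.568, 0.505); φ = arcsin(p_z) ≈ 30.35°, λ = atan2(p_y, p_x) ≈ 138.88°.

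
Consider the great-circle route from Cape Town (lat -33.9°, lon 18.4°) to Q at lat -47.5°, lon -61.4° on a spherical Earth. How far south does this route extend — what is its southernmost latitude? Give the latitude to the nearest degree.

≈ -50°

The great circle lies in the plane with unit normal n̂ = (p₁ × p₂)/|p₁ × p₂|.
Here n̂_z ≈ -0.642; the vertex latitude is φ_max = arccos|n̂_z| ≈ 50.1°.
Check via Clairaut: cos φ_max = |cos φ₁| · sin C = cos(33.9°)·sin(129.4°) ≈ 0.642, again giving ≈ 50.1°.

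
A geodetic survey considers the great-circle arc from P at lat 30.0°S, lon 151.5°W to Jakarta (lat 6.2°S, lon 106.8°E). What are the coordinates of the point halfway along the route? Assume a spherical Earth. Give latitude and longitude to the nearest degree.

≈ lat 27°S, lon 153°E

Write both endpoints as unit vectors p₁, p₂ with components (cos φ cos λ, cos φ sin λ, sin φ).
The central angle between the endpoints is δ = arccos(p₁·p₂) ≈ 1.692 rad (96.9°).
Interpolate at f = 1/2 with slerp weights a = sin((1−f)δ)/sin δ ≈ 0.754, b = sin(fδ)/sin δ ≈ 0.754.
p = a·p₁ + b·p₂ ≈ (-0.791, 0.406, -0.458); φ = arcsin(p_z) ≈ -27.29°, λ = atan2(p_y, p_x) ≈ 152.81°.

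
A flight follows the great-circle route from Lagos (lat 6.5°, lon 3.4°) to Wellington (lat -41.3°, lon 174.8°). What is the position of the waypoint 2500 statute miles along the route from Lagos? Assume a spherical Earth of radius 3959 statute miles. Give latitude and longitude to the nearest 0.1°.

≈ lat -29.0°, lon 10.9°

Write both endpoints as unit vectors p₁, p₂ with components (cos φ cos λ, cos φ sin λ, sin φ).
The central angle between the endpoints is δ = arccos(p₁·p₂) ≈ 2.520 rad (144.4°). The total great-circle distance is δ·R ≈ 2.520 × 3959 ≈ 9975 mi, so the target fraction is f = 2500/9975 ≈ 0.251.
Interpolate at f ≈ 0.251 with slerp weights a = sin((1−f)δ)/sin δ ≈ 1.631, b = sin(fδ)/sin δ ≈ 1.013.
p = a·p₁ + b·p₂ ≈ (0.859, 0.165, -0.484); φ = arcsin(p_z) ≈ -28.96°, λ = atan2(p_y, p_x) ≈ 10.88°.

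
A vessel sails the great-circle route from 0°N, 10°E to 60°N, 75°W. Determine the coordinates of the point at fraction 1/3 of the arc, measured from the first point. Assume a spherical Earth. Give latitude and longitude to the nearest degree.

≈ 25°N, 6°W

Convert each endpoint to a unit vector on the sphere (x = cos φ cos λ, y = cos φ sin λ, z = sin φ).
The central angle between the endpoints is δ = arccos(p₁·p₂) ≈ 1.527 rad (87.5°).
Interpolate at f = 1/3 with slerp weights a = sin((1−f)δ)/sin δ ≈ 0.852, b = sin(fδ)/sin δ ≈ 0.488.
p = a·p₁ + b·p₂ ≈ (0.902, -0.088, 0.422); φ = arcsin(p_z) ≈ 24.99°, λ = atan2(p_y, p_x) ≈ -5.55°.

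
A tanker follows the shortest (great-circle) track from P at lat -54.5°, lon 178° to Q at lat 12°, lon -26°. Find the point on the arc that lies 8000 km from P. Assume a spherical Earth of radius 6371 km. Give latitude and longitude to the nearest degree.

Write both endpoints as unit vectors p₁, p₂ with components (cos φ cos λ, cos φ sin λ, sin φ).
The central angle between the endpoints is δ = arccos(p₁·p₂) ≈ 2.330 rad (133.5°). The total great-circle distance is δ·R ≈ 2.330 × 6371 ≈ 14843 km, so the target fraction is f = 8000/14843 ≈ 0.539.
Interpolate at f ≈ 0.539 with slerp weights a = sin((1−f)δ)/sin δ ≈ 1.212, b = sin(fδ)/sin δ ≈ 1.310.
p = a·p₁ + b·p₂ ≈ (0.449, -0.537, -0.714); φ = arcsin(p_z) ≈ -45.56°, λ = atan2(p_y, p_x) ≈ -50.13°.

≈ lat -46°, lon -50°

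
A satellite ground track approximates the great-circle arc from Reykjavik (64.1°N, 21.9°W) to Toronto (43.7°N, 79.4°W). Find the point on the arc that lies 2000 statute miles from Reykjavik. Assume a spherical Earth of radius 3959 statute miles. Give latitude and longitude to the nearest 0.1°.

Convert each endpoint to a unit vector on the sphere (x = cos φ cos λ, y = cos φ sin λ, z = sin φ).
The central angle between the endpoints is δ = arccos(p₁·p₂) ≈ 0.658 rad (37.7°). The total great-circle distance is δ·R ≈ 0.658 × 3959 ≈ 2605 mi, so the target fraction is f = 2000/2605 ≈ 0.768.
Interpolate at f ≈ 0.768 with slerp weights a = sin((1−f)δ)/sin δ ≈ 0.249, b = sin(fδ)/sin δ ≈ 0.791.
p = a·p₁ + b·p₂ ≈ (0.206, -0.603, 0.771); φ = arcsin(p_z) ≈ 50.42°, λ = atan2(p_y, p_x) ≈ -71.12°.

≈ 50.4°N, 71.1°W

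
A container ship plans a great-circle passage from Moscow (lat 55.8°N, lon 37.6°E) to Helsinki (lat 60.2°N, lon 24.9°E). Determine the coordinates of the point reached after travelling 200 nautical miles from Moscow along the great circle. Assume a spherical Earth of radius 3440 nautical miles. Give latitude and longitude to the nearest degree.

Convert each endpoint to a unit vector on the sphere (x = cos φ cos λ, y = cos φ sin λ, z = sin φ).
The central angle between the endpoints is δ = arccos(p₁·p₂) ≈ 0.140 rad (8.0°). The total great-circle distance is δ·R ≈ 0.140 × 3440 ≈ 482 nmi, so the target fraction is f = 200/482 ≈ 0.415.
Interpolate at f ≈ 0.415 with slerp weights a = sin((1−f)δ)/sin δ ≈ 0.586, b = sin(fδ)/sin δ ≈ 0.416.
p = a·p₁ + b·p₂ ≈ (0.449, 0.288, 0.846); φ = arcsin(p_z) ≈ 57.78°, λ = atan2(p_y, p_x) ≈ 32.70°.

≈ lat 58°N, lon 33°E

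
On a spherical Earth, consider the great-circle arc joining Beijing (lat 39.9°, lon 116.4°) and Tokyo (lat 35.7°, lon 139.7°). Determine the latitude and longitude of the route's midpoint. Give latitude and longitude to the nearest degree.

Write both endpoints as unit vectors p₁, p₂ with components (cos φ cos λ, cos φ sin λ, sin φ).
The central angle between the endpoints is δ = arccos(p₁·p₂) ≈ 0.329 rad (18.8°).
Interpolate at f = 1/2 with slerp weights a = sin((1−f)δ)/sin δ ≈ 0.507, b = sin(fδ)/sin δ ≈ 0.507.
p = a·p₁ + b·p₂ ≈ (-0.487, 0.614, 0.621); φ = arcsin(p_z) ≈ 38.38°, λ = atan2(p_y, p_x) ≈ 128.39°.

≈ lat 38°, lon 128°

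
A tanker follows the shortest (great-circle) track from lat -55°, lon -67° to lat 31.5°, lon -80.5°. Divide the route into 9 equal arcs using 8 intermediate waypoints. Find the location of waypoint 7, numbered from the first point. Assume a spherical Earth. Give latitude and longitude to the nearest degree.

≈ lat 12°, lon -78°

Write both endpoints as unit vectors p₁, p₂ with components (cos φ cos λ, cos φ sin λ, sin φ).
The central angle between the endpoints is δ = arccos(p₁·p₂) ≈ 1.523 rad (87.3°).
Interpolate at f = 7/9 with slerp weights a = sin((1−f)δ)/sin δ ≈ 0.332, b = sin(fδ)/sin δ ≈ 0.927.
p = a·p₁ + b·p₂ ≈ (0.205, -0.955, 0.212); φ = arcsin(p_z) ≈ 12.26°, λ = atan2(p_y, p_x) ≈ -77.89°.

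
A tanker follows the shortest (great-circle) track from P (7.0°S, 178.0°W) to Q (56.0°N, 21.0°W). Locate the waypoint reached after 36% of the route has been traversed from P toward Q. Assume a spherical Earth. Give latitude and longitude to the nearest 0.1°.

≈ (37.0°N, 163.6°W)

Convert each endpoint to a unit vector on the sphere (x = cos φ cos λ, y = cos φ sin λ, z = sin φ).
The central angle between the endpoints is δ = arccos(p₁·p₂) ≈ 2.229 rad (127.7°).
Interpolate at f = 0.36 with slerp weights a = sin((1−f)δ)/sin δ ≈ 1.251, b = sin(fδ)/sin δ ≈ 0.909.
p = a·p₁ + b·p₂ ≈ (-0.767, -0.226, 0.601); φ = arcsin(p_z) ≈ 36.96°, λ = atan2(p_y, p_x) ≈ -163.60°.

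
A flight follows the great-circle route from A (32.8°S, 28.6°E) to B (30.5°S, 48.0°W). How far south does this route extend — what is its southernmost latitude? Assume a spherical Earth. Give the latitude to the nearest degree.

≈ 38°S

The great circle lies in the plane with unit normal n̂ = (p₁ × p₂)/|p₁ × p₂|.
Here n̂_z ≈ -0.786; the vertex latitude is φ_max = arccos|n̂_z| ≈ 38.2°.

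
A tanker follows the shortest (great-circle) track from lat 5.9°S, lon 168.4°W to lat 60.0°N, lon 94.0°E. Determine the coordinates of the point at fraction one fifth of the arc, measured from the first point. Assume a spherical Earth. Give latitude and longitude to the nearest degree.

≈ lat 11°N, lon 178°W

The haversine formula gives a central angle δ ≈ 1.726 rad (98.9°) between the endpoints.
Interpolate at f = 1/5 with slerp weights a = sin((1−f)δ)/sin δ ≈ 0.994, b = sin(fδ)/sin δ ≈ 0.343.
p = a·p₁ + b·p₂ ≈ (-0.981, -0.028, 0.194); φ = arcsin(p_z) ≈ 11.21°, λ = atan2(p_y, p_x) ≈ -178.37°.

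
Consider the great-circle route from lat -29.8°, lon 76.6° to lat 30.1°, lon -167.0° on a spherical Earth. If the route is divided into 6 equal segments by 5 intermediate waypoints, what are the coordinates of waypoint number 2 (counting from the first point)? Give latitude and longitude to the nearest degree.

≈ lat -11°, lon 117°

The haversine formula gives a central angle δ ≈ 2.193 rad (125.7°) between the endpoints.
Interpolate at f = 2/6 with slerp weights a = sin((1−f)δ)/sin δ ≈ 1.224, b = sin(fδ)/sin δ ≈ 0.822.
p = a·p₁ + b·p₂ ≈ (-0.447, 0.873, -0.196); φ = arcsin(p_z) ≈ -11.30°, λ = atan2(p_y, p_x) ≈ 117.10°.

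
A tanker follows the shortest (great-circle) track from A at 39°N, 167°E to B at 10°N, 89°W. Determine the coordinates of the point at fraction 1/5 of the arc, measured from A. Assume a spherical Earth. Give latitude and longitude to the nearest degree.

Write both endpoints as unit vectors p₁, p₂ with components (cos φ cos λ, cos φ sin λ, sin φ).
The central angle between the endpoints is δ = arccos(p₁·p₂) ≈ 1.647 rad (94.4°).
Interpolate at f = 1/5 with slerp weights a = sin((1−f)δ)/sin δ ≈ 0.971, b = sin(fδ)/sin δ ≈ 0.324.
p = a·p₁ + b·p₂ ≈ (-0.730, -0.150, 0.667); φ = arcsin(p_z) ≈ 41.86°, λ = atan2(p_y, p_x) ≈ -168.41°.

≈ 42°N, 168°W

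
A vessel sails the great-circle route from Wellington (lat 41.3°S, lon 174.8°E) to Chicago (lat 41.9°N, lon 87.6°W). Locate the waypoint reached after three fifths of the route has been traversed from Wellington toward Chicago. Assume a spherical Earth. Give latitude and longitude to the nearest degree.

≈ lat 10°N, lon 129°W

The haversine formula gives a central angle δ ≈ 2.111 rad (121.0°) between the endpoints.
Interpolate at f = 3/5 with slerp weights a = sin((1−f)δ)/sin δ ≈ 0.872, b = sin(fδ)/sin δ ≈ 1.113.
p = a·p₁ + b·p₂ ≈ (-0.618, -0.768, 0.168); φ = arcsin(p_z) ≈ 9.65°, λ = atan2(p_y, p_x) ≈ -128.80°.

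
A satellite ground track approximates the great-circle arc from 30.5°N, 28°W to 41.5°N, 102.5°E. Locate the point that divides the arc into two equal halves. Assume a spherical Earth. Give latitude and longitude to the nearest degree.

Write both endpoints as unit vectors p₁, p₂ with components (cos φ cos λ, cos φ sin λ, sin φ).
The central angle between the endpoints is δ = arccos(p₁·p₂) ≈ 1.654 rad (94.7°).
Interpolate at f = 1/2 with slerp weights a = sin((1−f)δ)/sin δ ≈ 0.738, b = sin(fδ)/sin δ ≈ 0.738.
p = a·p₁ + b·p₂ ≈ (0.442, 0.241, 0.864); φ = arcsin(p_z) ≈ 59.76°, λ = atan2(p_y, p_x) ≈ 28.62°.

≈ 60°N, 29°E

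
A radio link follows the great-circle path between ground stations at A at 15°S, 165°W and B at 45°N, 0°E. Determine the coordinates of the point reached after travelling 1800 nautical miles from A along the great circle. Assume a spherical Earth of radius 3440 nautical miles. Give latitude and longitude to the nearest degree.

Write both endpoints as unit vectors p₁, p₂ with components (cos φ cos λ, cos φ sin λ, sin φ).
The central angle between the endpoints is δ = arccos(p₁·p₂) ≈ 2.573 rad (147.4°). The total great-circle distance is δ·R ≈ 2.573 × 3440 ≈ 8852 nmi, so the target fraction is f = 1800/8852 ≈ 0.203.
Interpolate at f ≈ 0.203 with slerp weights a = sin((1−f)δ)/sin δ ≈ 1.649, b = sin(fδ)/sin δ ≈ 0.928.
p = a·p₁ + b·p₂ ≈ (-0.882, -0.412, 0.230); φ = arcsin(p_z) ≈ 13.28°, λ = atan2(p_y, p_x) ≈ -154.95°.

≈ 13°N, 155°W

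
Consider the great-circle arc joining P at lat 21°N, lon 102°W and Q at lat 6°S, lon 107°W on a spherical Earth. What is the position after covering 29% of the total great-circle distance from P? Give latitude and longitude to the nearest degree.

≈ lat 13°N, lon 104°W

Write both endpoints as unit vectors p₁, p₂ with components (cos φ cos λ, cos φ sin λ, sin φ).
The central angle between the endpoints is δ = arccos(p₁·p₂) ≈ 0.479 rad (27.4°).
Interpolate at f = 0.29 with slerp weights a = sin((1−f)δ)/sin δ ≈ 0.724, b = sin(fδ)/sin δ ≈ 0.300.
p = a·p₁ + b·p₂ ≈ (-0.228, -0.947, 0.228); φ = arcsin(p_z) ≈ 13.18°, λ = atan2(p_y, p_x) ≈ -103.53°.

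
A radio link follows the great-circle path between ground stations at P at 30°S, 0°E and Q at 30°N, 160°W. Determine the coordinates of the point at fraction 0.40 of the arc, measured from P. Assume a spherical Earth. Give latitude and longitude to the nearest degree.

Convert each endpoint to a unit vector on the sphere (x = cos φ cos λ, y = cos φ sin λ, z = sin φ).
The central angle between the endpoints is δ = arccos(p₁·p₂) ≈ 2.840 rad (162.7°).
Interpolate at f = 0.40 with slerp weights a = sin((1−f)δ)/sin δ ≈ 3.333, b = sin(fδ)/sin δ ≈ 3.050.
p = a·p₁ + b·p₂ ≈ (0.405, -0.903, -0.142); φ = arcsin(p_z) ≈ -8.15°, λ = atan2(p_y, p_x) ≈ -65.87°.

≈ 8°S, 66°W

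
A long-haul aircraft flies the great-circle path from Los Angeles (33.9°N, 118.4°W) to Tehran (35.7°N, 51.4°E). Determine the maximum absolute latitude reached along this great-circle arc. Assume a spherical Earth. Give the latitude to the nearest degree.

The great circle lies in the plane with unit normal n̂ = (p₁ × p₂)/|p₁ × p₂|.
Here n̂_z ≈ +0.127; the vertex latitude is φ_max = arccos|n̂_z| ≈ 82.7°.

≈ 83°N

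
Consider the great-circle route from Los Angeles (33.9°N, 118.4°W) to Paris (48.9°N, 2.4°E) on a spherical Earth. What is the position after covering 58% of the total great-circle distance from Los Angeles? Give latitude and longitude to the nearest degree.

Write both endpoints as unit vectors p₁, p₂ with components (cos φ cos λ, cos φ sin λ, sin φ).
The central angle between the endpoints is δ = arccos(p₁·p₂) ≈ 1.429 rad (81.9°).
Interpolate at f = 0.58 with slerp weights a = sin((1−f)δ)/sin δ ≈ 0.571, b = sin(fδ)/sin δ ≈ 0.745.
p = a·p₁ + b·p₂ ≈ (0.264, -0.396, 0.879); φ = arcsin(p_z) ≈ 61.58°, λ = atan2(p_y, p_x) ≈ -56.33°.

≈ 62°N, 56°W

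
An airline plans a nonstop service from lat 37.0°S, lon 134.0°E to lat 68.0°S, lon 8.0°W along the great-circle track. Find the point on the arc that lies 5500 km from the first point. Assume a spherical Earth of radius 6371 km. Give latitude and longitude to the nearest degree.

≈ lat 78°S, lon 66°E

From cos δ = sin φ₁ sin φ₂ + cos φ₁ cos φ₂ cos Δλ, the central angle is δ ≈ 1.243 rad (71.2°). The total great-circle distance is δ·R ≈ 1.243 × 6371 ≈ 7917 km, so the target fraction is f = 5500/7917 ≈ 0.695.
Interpolate at f ≈ 0.695 with slerp weights a = sin((1−f)δ)/sin δ ≈ 0.391, b = sin(fδ)/sin δ ≈ 0.803.
p = a·p₁ + b·p₂ ≈ (0.081, 0.183, -0.980); φ = arcsin(p_z) ≈ -78.47°, λ = atan2(p_y, p_x) ≈ 66.18°.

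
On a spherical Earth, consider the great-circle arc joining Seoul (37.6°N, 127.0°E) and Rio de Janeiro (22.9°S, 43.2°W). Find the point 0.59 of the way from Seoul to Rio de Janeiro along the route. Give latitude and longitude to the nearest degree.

Write both endpoints as unit vectors p₁, p₂ with components (cos φ cos λ, cos φ sin λ, sin φ).
The central angle between the endpoints is δ = arccos(p₁·p₂) ≈ 2.846 rad (163.1°).
Interpolate at f = 0.59 with slerp weights a = sin((1−f)δ)/sin δ ≈ 3.156, b = sin(fδ)/sin δ ≈ 3.412.
p = a·p₁ + b·p₂ ≈ (0.787, -0.155, 0.598); φ = arcsin(p_z) ≈ 36.72°, λ = atan2(p_y, p_x) ≈ -11.13°.

≈ 37°N, 11°W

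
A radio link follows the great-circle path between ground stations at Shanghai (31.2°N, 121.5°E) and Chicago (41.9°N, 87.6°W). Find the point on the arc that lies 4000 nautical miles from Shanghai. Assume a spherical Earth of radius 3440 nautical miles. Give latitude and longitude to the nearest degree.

≈ 69°N, 132°W

Write both endpoints as unit vectors p₁, p₂ with components (cos φ cos λ, cos φ sin λ, sin φ).
The central angle between the endpoints is δ = arccos(p₁·p₂) ≈ 1.783 rad (102.1°). The total great-circle distance is δ·R ≈ 1.783 × 3440 ≈ 6133 nmi, so the target fraction is f = 4000/6133 ≈ 0.652.
Interpolate at f ≈ 0.652 with slerp weights a = sin((1−f)δ)/sin δ ≈ 0.594, b = sin(fδ)/sin δ ≈ 0.939.
p = a·p₁ + b·p₂ ≈ (-0.236, -0.265, 0.935); φ = arcsin(p_z) ≈ 69.21°, λ = atan2(p_y, p_x) ≈ -131.75°.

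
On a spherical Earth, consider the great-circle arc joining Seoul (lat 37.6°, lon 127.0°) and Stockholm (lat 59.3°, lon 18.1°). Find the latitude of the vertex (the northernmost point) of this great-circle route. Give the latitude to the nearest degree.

The great circle lies in the plane with unit normal n̂ = (p₁ × p₂)/|p₁ × p₂|.
Here n̂_z ≈ -0.416; the vertex latitude is φ_max = arccos|n̂_z| ≈ 65.4°.
Check via Clairaut: cos φ_max = |cos φ₁| · sin C = cos(37.6°)·sin(31.7°) ≈ 0.416, again giving ≈ 65.4°.

≈ 65°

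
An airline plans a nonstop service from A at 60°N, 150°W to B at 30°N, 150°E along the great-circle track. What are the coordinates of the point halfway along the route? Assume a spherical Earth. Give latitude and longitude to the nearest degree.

≈ 49°N, 171°E

Convert each endpoint to a unit vector on the sphere (x = cos φ cos λ, y = cos φ sin λ, z = sin φ).
The central angle between the endpoints is δ = arccos(p₁·p₂) ≈ 0.864 rad (49.5°).
Interpolate at f = 1/2 with slerp weights a = sin((1−f)δ)/sin δ ≈ 0.551, b = sin(fδ)/sin δ ≈ 0.551.
p = a·p₁ + b·p₂ ≈ (-0.651, 0.101, 0.752); φ = arcsin(p_z) ≈ 48.77°, λ = atan2(p_y, p_x) ≈ 171.21°.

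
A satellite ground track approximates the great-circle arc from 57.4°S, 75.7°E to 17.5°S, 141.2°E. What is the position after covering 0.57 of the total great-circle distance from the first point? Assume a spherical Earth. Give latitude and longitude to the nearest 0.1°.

Convert each endpoint to a unit vector on the sphere (x = cos φ cos λ, y = cos φ sin λ, z = sin φ).
The central angle between the endpoints is δ = arccos(p₁·p₂) ≈ 1.086 rad (62.2°).
Interpolate at f = 0.57 with slerp weights a = sin((1−f)δ)/sin δ ≈ 0.509, b = sin(fδ)/sin δ ≈ 0.656.
p = a·p₁ + b·p₂ ≈ (-0.420, 0.657, -0.626); φ = arcsin(p_z) ≈ -38.74°, λ = atan2(p_y, p_x) ≈ 122.55°.

≈ 38.7°S, 122.6°E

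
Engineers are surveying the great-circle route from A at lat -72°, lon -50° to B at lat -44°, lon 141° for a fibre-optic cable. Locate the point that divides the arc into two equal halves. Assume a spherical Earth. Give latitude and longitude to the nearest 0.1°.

≈ lat -75.7°, lon 149.1°

Convert each endpoint to a unit vector on the sphere (x = cos φ cos λ, y = cos φ sin λ, z = sin φ).
The central angle between the endpoints is δ = arccos(p₁·p₂) ≈ 1.112 rad (63.7°).
Interpolate at f = 1/2 with slerp weights a = sin((1−f)δ)/sin δ ≈ 0.589, b = sin(fδ)/sin δ ≈ 0.589.
p = a·p₁ + b·p₂ ≈ (-0.212, 0.127, -0.969); φ = arcsin(p_z) ≈ -75.68°, λ = atan2(p_y, p_x) ≈ 149.07°.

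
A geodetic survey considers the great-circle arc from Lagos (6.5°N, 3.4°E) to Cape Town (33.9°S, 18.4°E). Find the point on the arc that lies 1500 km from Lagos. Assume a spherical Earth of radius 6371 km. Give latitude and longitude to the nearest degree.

≈ (6°S, 8°E)

Convert each endpoint to a unit vector on the sphere (x = cos φ cos λ, y = cos φ sin λ, z = sin φ).
The central angle between the endpoints is δ = arccos(p₁·p₂) ≈ 0.747 rad (42.8°). The total great-circle distance is δ·R ≈ 0.747 × 6371 ≈ 4762 km, so the target fraction is f = 1500/4762 ≈ 0.315.
Interpolate at f ≈ 0.315 with slerp weights a = sin((1−f)δ)/sin δ ≈ 0.721, b = sin(fδ)/sin δ ≈ 0.343.
p = a·p₁ + b·p₂ ≈ (0.985, 0.132, -0.110); φ = arcsin(p_z) ≈ -6.30°, λ = atan2(p_y, p_x) ≈ 7.65°.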